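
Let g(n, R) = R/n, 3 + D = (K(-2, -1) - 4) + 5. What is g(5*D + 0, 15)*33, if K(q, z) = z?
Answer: -33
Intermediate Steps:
D = -3 (D = -3 + ((-1 - 4) + 5) = -3 + (-5 + 5) = -3 + 0 = -3)
g(5*D + 0, 15)*33 = (15/(5*(-3) + 0))*33 = (15/(-15 + 0))*33 = (15/(-15))*33 = (15*(-1/15))*33 = -1*33 = -33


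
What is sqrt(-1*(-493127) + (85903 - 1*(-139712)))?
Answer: sqrt(718742) ≈ 847.79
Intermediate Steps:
sqrt(-1*(-493127) + (85903 - 1*(-139712))) = sqrt(493127 + (85903 + 139712)) = sqrt(493127 + 225615) = sqrt(718742)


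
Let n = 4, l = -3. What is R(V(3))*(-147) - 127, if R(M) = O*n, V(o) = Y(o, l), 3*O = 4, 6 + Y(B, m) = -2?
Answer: -911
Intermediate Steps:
Y(B, m) = -8 (Y(B, m) = -6 - 2 = -8)
O = 4/3 (O = (⅓)*4 = 4/3 ≈ 1.3333)
V(o) = -8
R(M) = 16/3 (R(M) = (4/3)*4 = 16/3)
R(V(3))*(-147) - 127 = (16/3)*(-147) - 127 = -784 - 127 = -911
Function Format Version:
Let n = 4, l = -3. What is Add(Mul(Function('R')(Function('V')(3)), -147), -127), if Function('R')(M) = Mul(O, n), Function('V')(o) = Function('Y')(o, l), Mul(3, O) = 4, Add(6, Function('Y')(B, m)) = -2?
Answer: -911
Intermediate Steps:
Function('Y')(B, m) = -8 (Function('Y')(B, m) = Add(-6, -2) = -8)
O = Rational(4, 3) (O = Mul(Rational(1, 3), 4) = Rational(4, 3) ≈ 1.3333)
Function('V')(o) = -8
Function('R')(M) = Rational(16, 3) (Function('R')(M) = Mul(Rational(4, 3), 4) = Rational(16, 3))
Add(Mul(Function('R')(Function('V')(3)), -147), -127) = Add(Mul(Rational(16, 3), -147), -127) = Add(-784, -127) = -911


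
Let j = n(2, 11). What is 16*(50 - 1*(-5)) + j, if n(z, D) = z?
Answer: 882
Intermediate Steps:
j = 2
16*(50 - 1*(-5)) + j = 16*(50 - 1*(-5)) + 2 = 16*(50 + 5) + 2 = 16*55 + 2 = 880 + 2 = 882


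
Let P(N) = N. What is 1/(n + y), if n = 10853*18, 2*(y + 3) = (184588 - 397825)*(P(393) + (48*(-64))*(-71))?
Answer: -2/46592959983 ≈ -4.2925e-11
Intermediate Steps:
y = -46593350691/2 (y = -3 + ((184588 - 397825)*(393 + (48*(-64))*(-71)))/2 = -3 + (-213237*(393 - 3072*(-71)))/2 = -3 + (-213237*(393 + 218112))/2 = -3 + (-213237*218505)/2 = -3 + (1/2)*(-46593350685) = -3 - 46593350685/2 = -46593350691/2 ≈ -2.3297e+10)
n = 195354
1/(n + y) = 1/(195354 - 46593350691/2) = 1/(-46592959983/2) = -2/46592959983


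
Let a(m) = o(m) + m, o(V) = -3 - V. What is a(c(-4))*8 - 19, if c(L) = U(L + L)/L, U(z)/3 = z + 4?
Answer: -43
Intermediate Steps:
U(z) = 12 + 3*z (U(z) = 3*(z + 4) = 3*(4 + z) = 12 + 3*z)
c(L) = (12 + 6*L)/L (c(L) = (12 + 3*(L + L))/L = (12 + 3*(2*L))/L = (12 + 6*L)/L)
a(m) = -3 (a(m) = (-3 - m) + m = -3)
a(c(-4))*8 - 19 = -3*8 - 19 = -24 - 19 = -43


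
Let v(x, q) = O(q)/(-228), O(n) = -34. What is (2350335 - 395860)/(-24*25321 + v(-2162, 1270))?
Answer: -222810150/69278239 ≈ -3.2162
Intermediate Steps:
v(x, q) = 17/114 (v(x, q) = -34/(-228) = -34*(-1/228) = 17/114)
(2350335 - 395860)/(-24*25321 + v(-2162, 1270)) = (2350335 - 395860)/(-24*25321 + 17/114) = 1954475/(-607704 + 17/114) = 1954475/(-69278239/114) = 1954475*(-114/69278239) = -222810150/69278239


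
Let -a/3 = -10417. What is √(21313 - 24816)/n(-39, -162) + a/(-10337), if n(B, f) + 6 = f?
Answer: -31251/10337 - I*√3503/168 ≈ -3.0232 - 0.3523*I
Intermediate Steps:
a = 31251 (a = -3*(-10417) = 31251)
n(B, f) = -6 + f
√(21313 - 24816)/n(-39, -162) + a/(-10337) = √(21313 - 24816)/(-6 - 162) + 31251/(-10337) = √(-3503)/(-168) + 31251*(-1/10337) = (I*√3503)*(-1/168) - 31251/10337 = -I*√3503/168 - 31251/10337 = -31251/10337 - I*√3503/168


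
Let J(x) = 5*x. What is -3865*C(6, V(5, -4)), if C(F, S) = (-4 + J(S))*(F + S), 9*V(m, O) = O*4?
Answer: 17036920/81 ≈ 2.1033e+5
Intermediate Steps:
V(m, O) = 4*O/9 (V(m, O) = (O*4)/9 = (4*O)/9 = 4*O/9)
C(F, S) = (-4 + 5*S)*(F + S)
-3865*C(6, V(5, -4)) = -3865*(-4*6 - 16*(-4)/9 + 5*((4/9)*(-4))² + 5*6*((4/9)*(-4))) = -3865*(-24 - 4*(-16/9) + 5*(-16/9)² + 5*6*(-16/9)) = -3865*(-24 + 64/9 + 5*(256/81) - 160/3) = -3865*(-24 + 64/9 + 1280/81 - 160/3) = -3865*(-4408/81) = 17036920/81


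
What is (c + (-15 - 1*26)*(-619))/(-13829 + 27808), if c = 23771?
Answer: 49150/13979 ≈ 3.5160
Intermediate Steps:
(c + (-15 - 1*26)*(-619))/(-13829 + 27808) = (23771 + (-15 - 1*26)*(-619))/(-13829 + 27808) = (23771 + (-15 - 26)*(-619))/13979 = (23771 - 41*(-619))*(1/13979) = (23771 + 25379)*(1/13979) = 49150*(1/13979) = 49150/13979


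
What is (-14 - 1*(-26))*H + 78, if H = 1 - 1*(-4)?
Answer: 138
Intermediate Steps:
H = 5 (H = 1 + 4 = 5)
(-14 - 1*(-26))*H + 78 = (-14 - 1*(-26))*5 + 78 = (-14 + 26)*5 + 78 = 12*5 + 78 = 60 + 78 = 138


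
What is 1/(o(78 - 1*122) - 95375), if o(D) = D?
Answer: -1/95419 ≈ -1.0480e-5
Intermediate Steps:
1/(o(78 - 1*122) - 95375) = 1/((78 - 1*122) - 95375) = 1/((78 - 122) - 95375) = 1/(-44 - 95375) = 1/(-95419) = -1/95419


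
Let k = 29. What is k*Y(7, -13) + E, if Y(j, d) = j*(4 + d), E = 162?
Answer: -1665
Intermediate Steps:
k*Y(7, -13) + E = 29*(7*(4 - 13)) + 162 = 29*(7*(-9)) + 162 = 29*(-63) + 162 = -1827 + 162 = -1665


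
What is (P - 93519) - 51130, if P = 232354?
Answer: 87705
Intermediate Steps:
(P - 93519) - 51130 = (232354 - 93519) - 51130 = 138835 - 51130 = 87705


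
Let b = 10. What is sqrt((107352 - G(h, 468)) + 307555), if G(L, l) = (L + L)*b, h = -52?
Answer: sqrt(415947) ≈ 644.94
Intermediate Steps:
G(L, l) = 20*L (G(L, l) = (L + L)*10 = (2*L)*10 = 20*L)
sqrt((107352 - G(h, 468)) + 307555) = sqrt((107352 - 20*(-52)) + 307555) = sqrt((107352 - 1*(-1040)) + 307555) = sqrt((107352 + 1040) + 307555) = sqrt(108392 + 307555) = sqrt(415947)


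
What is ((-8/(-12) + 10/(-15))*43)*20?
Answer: 0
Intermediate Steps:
((-8/(-12) + 10/(-15))*43)*20 = ((-8*(-1/12) + 10*(-1/15))*43)*20 = ((2/3 - 2/3)*43)*20 = (0*43)*20 = 0*20 = 0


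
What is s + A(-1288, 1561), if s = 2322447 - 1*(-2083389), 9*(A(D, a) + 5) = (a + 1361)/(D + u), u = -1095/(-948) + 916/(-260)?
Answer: 350318516047427/79512477 ≈ 4.4058e+6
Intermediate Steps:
u = -48639/20540 (u = -1095*(-1/948) + 916*(-1/260) = 365/316 - 229/65 = -48639/20540 ≈ -2.3680)
A(D, a) = -5 + (1361 + a)/(9*(-48639/20540 + D)) (A(D, a) = -5 + ((a + 1361)/(D - 48639/20540))/9 = -5 + ((1361 + a)/(-48639/20540 + D))/9 = -5 + (1361 + a)/(9*(-48639/20540 + D)))
s = 4405836 (s = 2322447 + 2083389 = 4405836)
s + A(-1288, 1561) = 4405836 + 5*(6028739 - 184860*(-1288) + 4108*1561)/(9*(-48639 + 20540*(-1288))) = 4405836 + 5*(6028739 + 238099680 + 6412588)/(9*(-48639 - 26455520)) = 4405836 + (5/9)*250541007/(-26504159) = 4405836 + (5/9)*(-1/26504159)*250541007 = 4405836 - 417568345/79512477 = 350318516047427/79512477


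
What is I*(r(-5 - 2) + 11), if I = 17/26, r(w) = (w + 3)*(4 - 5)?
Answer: 255/26 ≈ 9.8077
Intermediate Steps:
r(w) = -3 - w (r(w) = (3 + w)*(-1) = -3 - w)
I = 17/26 (I = 17*(1/26) = 17/26 ≈ 0.65385)
I*(r(-5 - 2) + 11) = 17*((-3 - (-5 - 2)) + 11)/26 = 17*((-3 - 1*(-7)) + 11)/26 = 17*((-3 + 7) + 11)/26 = 17*(4 + 11)/26 = (17/26)*15 = 255/26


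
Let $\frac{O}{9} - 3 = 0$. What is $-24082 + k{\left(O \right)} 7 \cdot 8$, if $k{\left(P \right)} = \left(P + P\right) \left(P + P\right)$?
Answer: $139214$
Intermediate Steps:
$O = 27$ ($O = 27 + 9 \cdot 0 = 27 + 0 = 27$)
$k{\left(P \right)} = 4 P^{2}$ ($k{\left(P \right)} = 2 P 2 P = 4 P^{2}$)
$-24082 + k{\left(O \right)} 7 \cdot 8 = -24082 + 4 \cdot 27^{2} \cdot 7 \cdot 8 = -24082 + 4 \cdot 729 \cdot 7 \cdot 8 = -24082 + 2916 \cdot 7 \cdot 8 = -24082 + 20412 \cdot 8 = -24082 + 163296 = 139214$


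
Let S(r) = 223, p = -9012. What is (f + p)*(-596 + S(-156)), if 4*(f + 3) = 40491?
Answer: -1652763/4 ≈ -4.1319e+5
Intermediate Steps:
f = 40479/4 (f = -3 + (¼)*40491 = -3 + 40491/4 = 40479/4 ≈ 10120.)
(f + p)*(-596 + S(-156)) = (40479/4 - 9012)*(-596 + 223) = (4431/4)*(-373) = -1652763/4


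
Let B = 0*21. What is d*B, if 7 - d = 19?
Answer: 0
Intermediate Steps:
B = 0
d = -12 (d = 7 - 1*19 = 7 - 19 = -12)
d*B = -12*0 = 0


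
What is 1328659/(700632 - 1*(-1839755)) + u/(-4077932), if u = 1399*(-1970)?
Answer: 6209781918399/5179762719842 ≈ 1.1989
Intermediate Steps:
u = -2756030
1328659/(700632 - 1*(-1839755)) + u/(-4077932) = 1328659/(700632 - 1*(-1839755)) - 2756030/(-4077932) = 1328659/(700632 + 1839755) - 2756030*(-1/4077932) = 1328659/2540387 + 1378015/2038966 = 6209781918399/5179762719842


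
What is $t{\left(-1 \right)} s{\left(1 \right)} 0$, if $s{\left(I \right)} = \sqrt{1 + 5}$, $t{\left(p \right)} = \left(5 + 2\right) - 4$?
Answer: $0$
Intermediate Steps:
$t{\left(p \right)} = 3$ ($t{\left(p \right)} = 7 - 4 = 3$)
$s{\left(I \right)} = \sqrt{6}$
$t{\left(-1 \right)} s{\left(1 \right)} 0 = 3 \sqrt{6} \cdot 0 = 0$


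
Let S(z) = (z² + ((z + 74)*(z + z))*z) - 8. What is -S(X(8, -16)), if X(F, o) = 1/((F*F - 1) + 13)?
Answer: 1750241/219488 ≈ 7.9742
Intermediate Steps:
X(F, o) = 1/(12 + F²) (X(F, o) = 1/((F² - 1) + 13) = 1/((-1 + F²) + 13) = 1/(12 + F²))
S(z) = -8 + z² + 2*z²*(74 + z) (S(z) = (z² + ((74 + z)*(2*z))*z) - 8 = (z² + (2*z*(74 + z))*z) - 8 = (z² + 2*z²*(74 + z)) - 8 = -8 + z² + 2*z²*(74 + z))
-S(X(8, -16)) = -(-8 + 2*(1/(12 + 8²))³ + 149*(1/(12 + 8²))²) = -(-8 + 2*(1/(12 + 64))³ + 149*(1/(12 + 64))²) = -(-8 + 2*(1/76)³ + 149*(1/76)²) = -(-8 + 2*(1/438976) + 149*(1/5776)) = -(-8 + 1/219488 + 149/5776) = -1*(-1750241/219488) = 1750241/219488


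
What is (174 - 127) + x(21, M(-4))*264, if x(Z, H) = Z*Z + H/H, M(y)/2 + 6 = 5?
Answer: 116735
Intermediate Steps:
M(y) = -2 (M(y) = -12 + 2*5 = -12 + 10 = -2)
x(Z, H) = 1 + Z² (x(Z, H) = Z² + 1 = 1 + Z²)
(174 - 127) + x(21, M(-4))*264 = (174 - 127) + (1 + 21²)*264 = 47 + (1 + 441)*264 = 47 + 442*264 = 47 + 116688 = 116735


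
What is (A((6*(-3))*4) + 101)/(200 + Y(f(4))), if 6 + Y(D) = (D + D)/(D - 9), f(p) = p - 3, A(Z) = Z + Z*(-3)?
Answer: 196/155 ≈ 1.2645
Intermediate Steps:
A(Z) = -2*Z (A(Z) = Z - 3*Z = -2*Z)
f(p) = -3 + p
Y(D) = -6 + 2*D/(-9 + D) (Y(D) = -6 + (D + D)/(D - 9) = -6 + (2*D)/(-9 + D) = -6 + 2*D/(-9 + D))
(A((6*(-3))*4) + 101)/(200 + Y(f(4))) = (-2*6*(-3)*4 + 101)/(200 + 2*(27 - 2*(-3 + 4))/(-9 + (-3 + 4))) = (-(-36)*4 + 101)/(200 + 2*(27 - 2*1)/(-9 + 1)) = (-2*(-72) + 101)/(200 + 2*(27 - 2)/(-8)) = (144 + 101)/(200 + 2*(-⅛)*25) = 245/(200 - 25/4) = 245/(775/4) = 245*(4/775) = 196/155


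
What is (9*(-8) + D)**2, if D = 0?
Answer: 5184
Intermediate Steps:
(9*(-8) + D)**2 = (9*(-8) + 0)**2 = (-72 + 0)**2 = (-72)**2 = 5184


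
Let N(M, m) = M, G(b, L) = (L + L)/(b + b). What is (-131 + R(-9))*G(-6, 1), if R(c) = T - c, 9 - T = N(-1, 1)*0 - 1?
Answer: 56/3 ≈ 18.667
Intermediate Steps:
G(b, L) = L/b (G(b, L) = (2*L)/((2*b)) = (2*L)*(1/(2*b)) = L/b)
T = 10 (T = 9 - (-1*0 - 1) = 9 - (0 - 1) = 9 - 1*(-1) = 9 + 1 = 10)
R(c) = 10 - c
(-131 + R(-9))*G(-6, 1) = (-131 + (10 - 1*(-9)))*(1/(-6)) = (-131 + (10 + 9))*(1*(-1/6)) = (-131 + 19)*(-1/6) = -112*(-1/6) = 56/3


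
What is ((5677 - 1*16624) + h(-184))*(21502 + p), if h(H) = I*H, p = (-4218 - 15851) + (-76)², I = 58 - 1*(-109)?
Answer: -300435075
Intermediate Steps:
I = 167 (I = 58 + 109 = 167)
p = -14293 (p = -20069 + 5776 = -14293)
h(H) = 167*H
((5677 - 1*16624) + h(-184))*(21502 + p) = ((5677 - 1*16624) + 167*(-184))*(21502 - 14293) = ((5677 - 16624) - 30728)*7209 = (-10947 - 30728)*7209 = -41675*7209 = -300435075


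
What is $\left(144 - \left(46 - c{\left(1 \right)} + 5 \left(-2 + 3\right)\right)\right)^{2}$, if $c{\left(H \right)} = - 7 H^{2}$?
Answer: $7396$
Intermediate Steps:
$\left(144 - \left(46 - c{\left(1 \right)} + 5 \left(-2 + 3\right)\right)\right)^{2} = \left(144 - \left(46 + 7 + 5 \left(-2 + 3\right)\right)\right)^{2} = \left(144 - 58\right)^{2} = 86^{2} = 7396$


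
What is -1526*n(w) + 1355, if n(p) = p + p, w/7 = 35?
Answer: -746385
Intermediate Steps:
w = 245 (w = 7*35 = 245)
n(p) = 2*p
-1526*n(w) + 1355 = -3052*245 + 1355 = -1526*490 + 1355 = -747740 + 1355 = -746385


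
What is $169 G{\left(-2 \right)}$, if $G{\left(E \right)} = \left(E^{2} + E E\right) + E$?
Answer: $1014$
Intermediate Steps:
$G{\left(E \right)} = E + 2 E^{2}$ ($G{\left(E \right)} = \left(E^{2} + E^{2}\right) + E = 2 E^{2} + E = E + 2 E^{2}$)
$169 G{\left(-2 \right)} = 169 \left(- 2 \left(1 + 2 \left(-2\right)\right)\right) = 169 \left(- 2 \left(1 - 4\right)\right) = 169 \left(\left(-2\right) \left(-3\right)\right) = 169 \cdot 6 = 1014$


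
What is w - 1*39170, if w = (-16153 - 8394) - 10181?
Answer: -73898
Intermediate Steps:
w = -34728 (w = -24547 - 10181 = -34728)
w - 1*39170 = -34728 - 1*39170 = -34728 - 39170 = -73898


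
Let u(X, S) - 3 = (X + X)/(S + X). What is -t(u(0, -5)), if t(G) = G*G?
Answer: -9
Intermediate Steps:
u(X, S) = 3 + 2*X/(S + X) (u(X, S) = 3 + (X + X)/(S + X) = 3 + (2*X)/(S + X) = 3 + 2*X/(S + X))
t(G) = G²
-t(u(0, -5)) = -((3*(-5) + 5*0)/(-5 + 0))² = -((-15 + 0)/(-5))² = -(-⅕*(-15))² = -1*3² = -1*9 = -9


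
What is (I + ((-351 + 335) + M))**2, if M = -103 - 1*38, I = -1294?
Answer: 2105401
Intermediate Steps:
M = -141 (M = -103 - 38 = -141)
(I + ((-351 + 335) + M))**2 = (-1294 + ((-351 + 335) - 141))**2 = (-1294 + (-16 - 141))**2 = (-1294 - 157)**2 = (-1451)**2 = 2105401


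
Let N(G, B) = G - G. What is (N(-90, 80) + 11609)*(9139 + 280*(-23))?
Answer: 31332691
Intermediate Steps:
N(G, B) = 0
(N(-90, 80) + 11609)*(9139 + 280*(-23)) = (0 + 11609)*(9139 + 280*(-23)) = 11609*(9139 - 6440) = 11609*2699 = 31332691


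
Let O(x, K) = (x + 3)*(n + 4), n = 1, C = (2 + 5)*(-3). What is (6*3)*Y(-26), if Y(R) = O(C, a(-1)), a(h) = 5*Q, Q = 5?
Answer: -1620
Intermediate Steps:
a(h) = 25 (a(h) = 5*5 = 25)
C = -21 (C = 7*(-3) = -21)
O(x, K) = 15 + 5*x (O(x, K) = (x + 3)*(1 + 4) = (3 + x)*5 = 15 + 5*x)
Y(R) = -90 (Y(R) = 15 + 5*(-21) = 15 - 105 = -90)
(6*3)*Y(-26) = (6*3)*(-90) = 18*(-90) = -1620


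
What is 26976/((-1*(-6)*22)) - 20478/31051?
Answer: 69577390/341561 ≈ 203.70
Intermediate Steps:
26976/((-1*(-6)*22)) - 20478/31051 = 26976/((6*22)) - 20478*1/31051 = 26976/132 - 20478/31051 = 26976*(1/132) - 20478/31051 = 2248/11 - 20478/31051 = 69577390/341561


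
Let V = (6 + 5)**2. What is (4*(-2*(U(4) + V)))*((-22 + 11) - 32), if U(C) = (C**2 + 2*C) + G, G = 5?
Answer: 51600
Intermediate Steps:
U(C) = 5 + C**2 + 2*C (U(C) = (C**2 + 2*C) + 5 = 5 + C**2 + 2*C)
V = 121 (V = 11**2 = 121)
(4*(-2*(U(4) + V)))*((-22 + 11) - 32) = (4*(-2*((5 + 4**2 + 2*4) + 121)))*((-22 + 11) - 32) = (4*(-2*((5 + 16 + 8) + 121)))*(-11 - 32) = (4*(-2*(29 + 121)))*(-43) = (4*(-2*150))*(-43) = (4*(-300))*(-43) = -1200*(-43) = 51600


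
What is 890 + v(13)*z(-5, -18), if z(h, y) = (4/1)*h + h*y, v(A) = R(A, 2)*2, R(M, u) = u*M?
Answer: 4530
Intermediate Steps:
R(M, u) = M*u
v(A) = 4*A (v(A) = (A*2)*2 = (2*A)*2 = 4*A)
z(h, y) = 4*h + h*y (z(h, y) = (4*1)*h + h*y = 4*h + h*y)
890 + v(13)*z(-5, -18) = 890 + (4*13)*(-5*(4 - 18)) = 890 + 52*(-5*(-14)) = 890 + 52*70 = 890 + 3640 = 4530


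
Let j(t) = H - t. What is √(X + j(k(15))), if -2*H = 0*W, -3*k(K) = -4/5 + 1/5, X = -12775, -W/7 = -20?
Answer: 2*I*√79845/5 ≈ 113.03*I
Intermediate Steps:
W = 140 (W = -7*(-20) = 140)
k(K) = ⅕ (k(K) = -(-4/5 + 1/5)/3 = -(-4*⅕ + 1*(⅕))/3 = -(-⅘ + ⅕)/3 = -⅓*(-⅗) = ⅕)
H = 0 (H = -0*140 = -½*0 = 0)
j(t) = -t (j(t) = 0 - t = -t)
√(X + j(k(15))) = √(-12775 - 1*⅕) = √(-12775 - ⅕) = √(-63876/5) = 2*I*√79845/5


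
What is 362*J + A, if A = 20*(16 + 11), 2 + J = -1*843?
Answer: -305350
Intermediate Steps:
J = -845 (J = -2 - 1*843 = -2 - 843 = -845)
A = 540 (A = 20*27 = 540)
362*J + A = 362*(-845) + 540 = -305890 + 540 = -305350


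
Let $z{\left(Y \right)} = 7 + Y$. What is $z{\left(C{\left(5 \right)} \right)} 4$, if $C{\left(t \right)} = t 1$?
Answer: $48$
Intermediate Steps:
$C{\left(t \right)} = t$
$z{\left(C{\left(5 \right)} \right)} 4 = \left(7 + 5\right) 4 = 12 \cdot 4 = 48$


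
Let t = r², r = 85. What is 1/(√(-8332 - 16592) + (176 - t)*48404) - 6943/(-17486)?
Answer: 8353552952096543/21038488837391900 - I*√6231/1203161891650 ≈ 0.39706 - 6.5608e-11*I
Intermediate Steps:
t = 7225 (t = 85² = 7225)
1/(√(-8332 - 16592) + (176 - t)*48404) - 6943/(-17486) = 1/((√(-8332 - 16592) + (176 - 1*7225))*48404) - 6943/(-17486) = (1/48404)/(√(-24924) + (176 - 7225)) - 6943*(-1/17486) = (1/48404)/(2*I*√6231 - 7049) + 6943/17486 = (1/48404)/(-7049 + 2*I*√6231) + 6943/17486 = 1/(48404*(-7049 + 2*I*√6231)) + 6943/17486 = 6943/17486 + 1/(48404*(-7049 + 2*I*√6231))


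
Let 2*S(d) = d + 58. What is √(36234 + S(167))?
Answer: 3*√16154/2 ≈ 190.65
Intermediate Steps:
S(d) = 29 + d/2 (S(d) = (d + 58)/2 = (58 + d)/2 = 29 + d/2)
√(36234 + S(167)) = √(36234 + (29 + (½)*167)) = √(36234 + (29 + 167/2)) = √(36234 + 225/2) = √(72693/2) = 3*√16154/2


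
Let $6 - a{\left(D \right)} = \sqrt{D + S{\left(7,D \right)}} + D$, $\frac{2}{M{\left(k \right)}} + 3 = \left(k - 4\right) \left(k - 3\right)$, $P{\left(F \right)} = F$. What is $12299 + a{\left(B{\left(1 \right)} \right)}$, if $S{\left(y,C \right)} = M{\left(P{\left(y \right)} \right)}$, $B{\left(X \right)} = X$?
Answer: $12304 - \frac{\sqrt{11}}{3} \approx 12303.0$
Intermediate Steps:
$M{\left(k \right)} = \frac{2}{-3 + \left(-4 + k\right) \left(-3 + k\right)}$ ($M{\left(k \right)} = \frac{2}{-3 + \left(k - 4\right) \left(k - 3\right)} = \frac{2}{-3 + \left(-4 + k\right) \left(-3 + k\right)}$)
$S{\left(y,C \right)} = \frac{2}{9 + y^{2} - 7 y}$
$a{\left(D \right)} = 6 - D - \sqrt{\frac{2}{9} + D}$ ($a{\left(D \right)} = 6 - \left(\sqrt{D + \frac{2}{9 + 7^{2} - 49}} + D\right) = 6 - \left(\sqrt{D + \frac{2}{9 + 49 - 49}} + D\right) = 6 - \left(\sqrt{D + \frac{2}{9}} + D\right) = 6 - \left(\sqrt{\frac{2}{9} + D} + D\right) = 6 - \left(D + \sqrt{\frac{2}{9} + D}\right) = 6 - D - \sqrt{\frac{2}{9} + D}$)
$12299 + a{\left(B{\left(1 \right)} \right)} = 12299 - \left(-5 + \frac{\sqrt{2 + 9 \cdot 1}}{3}\right) = 12299 - \left(-5 + \frac{\sqrt{2 + 9}}{3}\right) = 12299 - \left(-5 + \frac{\sqrt{11}}{3}\right) = 12299 + \left(5 - \frac{\sqrt{11}}{3}\right) = 12304 - \frac{\sqrt{11}}{3}$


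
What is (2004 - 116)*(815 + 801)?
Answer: 3051008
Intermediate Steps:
(2004 - 116)*(815 + 801) = 1888*1616 = 3051008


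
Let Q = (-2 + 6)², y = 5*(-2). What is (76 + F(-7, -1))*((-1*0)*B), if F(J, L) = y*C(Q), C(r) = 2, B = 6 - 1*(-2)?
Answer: 0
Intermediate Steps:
y = -10
Q = 16 (Q = 4² = 16)
B = 8 (B = 6 + 2 = 8)
F(J, L) = -20 (F(J, L) = -10*2 = -20)
(76 + F(-7, -1))*((-1*0)*B) = (76 - 20)*(-1*0*8) = 56*(0*8) = 56*0 = 0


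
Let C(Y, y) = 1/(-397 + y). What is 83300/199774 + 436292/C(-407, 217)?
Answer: -7844381779070/99887 ≈ -7.8533e+7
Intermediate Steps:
83300/199774 + 436292/C(-407, 217) = 83300/199774 + 436292/(1/(-397 + 217)) = 83300*(1/199774) + 436292/(1/(-180)) = 41650/99887 + 436292/(-1/180) = 41650/99887 + 436292*(-180) = 41650/99887 - 78532560 = -7844381779070/99887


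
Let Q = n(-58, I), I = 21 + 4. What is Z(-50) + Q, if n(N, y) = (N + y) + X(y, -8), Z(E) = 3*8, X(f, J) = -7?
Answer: -16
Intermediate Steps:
I = 25
Z(E) = 24
n(N, y) = -7 + N + y (n(N, y) = (N + y) - 7 = -7 + N + y)
Q = -40 (Q = -7 - 58 + 25 = -40)
Z(-50) + Q = 24 - 40 = -16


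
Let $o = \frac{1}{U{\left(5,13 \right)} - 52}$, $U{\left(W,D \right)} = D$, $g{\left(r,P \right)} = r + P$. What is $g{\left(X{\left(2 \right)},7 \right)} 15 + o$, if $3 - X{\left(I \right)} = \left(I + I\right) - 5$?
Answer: $\frac{6434}{39} \approx 164.97$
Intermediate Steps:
$X{\left(I \right)} = 8 - 2 I$ ($X{\left(I \right)} = 3 - \left(\left(I + I\right) - 5\right) = 3 - \left(2 I - 5\right) = 3 - \left(-5 + 2 I\right) = 8 - 2 I$)
$g{\left(r,P \right)} = P + r$
$o = - \frac{1}{39}$ ($o = \frac{1}{13 - 52} = \frac{1}{-39} = - \frac{1}{39} \approx -0.025641$)
$g{\left(X{\left(2 \right)},7 \right)} 15 + o = \left(7 + \left(8 - 4\right)\right) 15 - \frac{1}{39} = \left(7 + 4\right) 15 - \frac{1}{39} = 11 \cdot 15 - \frac{1}{39} = 165 - \frac{1}{39} = \frac{6434}{39}$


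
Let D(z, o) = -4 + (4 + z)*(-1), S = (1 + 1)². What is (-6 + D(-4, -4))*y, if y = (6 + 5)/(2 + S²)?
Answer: -55/9 ≈ -6.1111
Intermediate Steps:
S = 4 (S = 2² = 4)
y = 11/18 (y = (6 + 5)/(2 + 4²) = 11/(2 + 16) = 11/18 ≈ 0.61111)
D(z, o) = -8 - z (D(z, o) = -4 + (-4 - z) = -8 - z)
(-6 + D(-4, -4))*y = (-6 + (-8 - 1*(-4)))*(11/18) = (-6 + (-8 + 4))*(11/18) = (-6 - 4)*(11/18) = -10*11/18 = -55/9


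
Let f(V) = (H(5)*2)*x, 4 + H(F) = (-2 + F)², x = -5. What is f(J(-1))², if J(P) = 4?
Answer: 2500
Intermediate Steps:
H(F) = -4 + (-2 + F)²
f(V) = -50 (f(V) = ((5*(-4 + 5))*2)*(-5) = ((5*1)*2)*(-5) = (5*2)*(-5) = 10*(-5) = -50)
f(J(-1))² = (-50)² = 2500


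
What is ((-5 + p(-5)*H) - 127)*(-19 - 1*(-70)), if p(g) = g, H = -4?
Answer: -5712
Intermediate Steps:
((-5 + p(-5)*H) - 127)*(-19 - 1*(-70)) = ((-5 - 5*(-4)) - 127)*(-19 - 1*(-70)) = ((-5 + 20) - 127)*(-19 + 70) = (15 - 127)*51 = -112*51 = -5712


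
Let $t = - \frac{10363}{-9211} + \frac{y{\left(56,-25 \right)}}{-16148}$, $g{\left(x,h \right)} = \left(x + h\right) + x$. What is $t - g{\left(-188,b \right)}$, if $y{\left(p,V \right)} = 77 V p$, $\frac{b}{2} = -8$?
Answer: $\frac{1351501475}{3380437} \approx 399.8$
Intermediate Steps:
$b = -16$ ($b = 2 \left(-8\right) = -16$)
$y{\left(p,V \right)} = 77 V p$
$g{\left(x,h \right)} = h + 2 x$ ($g{\left(x,h \right)} = \left(h + x\right) + x = h + 2 x$)
$t = \frac{26370171}{3380437}$ ($t = - \frac{10363}{-9211} + \frac{77 \left(-25\right) 56}{-16148} = \left(-10363\right) \left(- \frac{1}{9211}\right) - - \frac{2450}{367} = \frac{10363}{9211} + \frac{2450}{367} = \frac{26370171}{3380437} \approx 7.8008$)
$t - g{\left(-188,b \right)} = \frac{26370171}{3380437} - \left(-16 + 2 \left(-188\right)\right) = \frac{26370171}{3380437} - \left(-16 - 376\right) = \frac{26370171}{3380437} - -392 = \frac{26370171}{3380437} + 392 = \frac{1351501475}{3380437}$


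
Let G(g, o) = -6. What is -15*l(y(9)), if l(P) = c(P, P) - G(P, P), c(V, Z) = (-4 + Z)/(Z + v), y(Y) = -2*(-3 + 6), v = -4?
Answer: -105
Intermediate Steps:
y(Y) = -6 (y(Y) = -2*3 = -6)
c(V, Z) = 1 (c(V, Z) = (-4 + Z)/(Z - 4) = (-4 + Z)/(-4 + Z) = 1)
l(P) = 7 (l(P) = 1 - 1*(-6) = 1 + 6 = 7)
-15*l(y(9)) = -15*7 = -105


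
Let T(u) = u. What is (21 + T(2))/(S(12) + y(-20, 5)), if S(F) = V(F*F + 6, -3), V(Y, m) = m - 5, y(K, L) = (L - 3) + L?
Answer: -23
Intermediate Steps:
y(K, L) = -3 + 2*L (y(K, L) = (-3 + L) + L = -3 + 2*L)
V(Y, m) = -5 + m
S(F) = -8 (S(F) = -5 - 3 = -8)
(21 + T(2))/(S(12) + y(-20, 5)) = (21 + 2)/(-8 + (-3 + 2*5)) = 23/(-8 + (-3 + 10)) = 23/(-8 + 7) = 23/(-1) = 23*(-1) = -23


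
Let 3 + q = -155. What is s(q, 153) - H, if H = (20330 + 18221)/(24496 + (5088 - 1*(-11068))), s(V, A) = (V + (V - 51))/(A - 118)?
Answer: -16268569/1422820 ≈ -11.434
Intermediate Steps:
q = -158 (q = -3 - 155 = -158)
s(V, A) = (-51 + 2*V)/(-118 + A) (s(V, A) = (V + (-51 + V))/(-118 + A) = (-51 + 2*V)/(-118 + A))
H = 38551/40652 (H = 38551/(24496 + (5088 + 11068)) = 38551/(24496 + 16156) = 38551/40652 ≈ 0.94832)
s(q, 153) - H = (-51 + 2*(-158))/(-118 + 153) - 1*38551/40652 = (-51 - 316)/35 - 38551/40652 = (1/35)*(-367) - 38551/40652 = -367/35 - 38551/40652 = -16268569/1422820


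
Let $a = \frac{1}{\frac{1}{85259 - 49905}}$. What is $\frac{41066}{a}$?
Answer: $\frac{20533}{17677} \approx 1.1616$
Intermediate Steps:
$a = 35354$ ($a = \frac{1}{\frac{1}{35354}} = 35354$)
$\frac{41066}{a} = \frac{41066}{35354} = 41066 \cdot \frac{1}{35354} = \frac{20533}{17677}$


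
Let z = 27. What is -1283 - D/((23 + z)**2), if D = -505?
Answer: -641399/500 ≈ -1282.8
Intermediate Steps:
-1283 - D/((23 + z)**2) = -1283 - (-505)/((23 + 27)**2) = -1283 - (-505)/(50**2) = -1283 - (-505)/2500 = -1283 - 1*(-101/500) = -1283 + 101/500 = -641399/500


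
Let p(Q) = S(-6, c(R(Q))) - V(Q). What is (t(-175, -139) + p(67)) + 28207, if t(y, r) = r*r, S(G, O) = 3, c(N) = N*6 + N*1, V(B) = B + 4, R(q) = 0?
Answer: 47460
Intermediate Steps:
V(B) = 4 + B
c(N) = 7*N (c(N) = 6*N + N = 7*N)
t(y, r) = r²
p(Q) = -1 - Q (p(Q) = 3 - (4 + Q) = 3 + (-4 - Q) = -1 - Q)
(t(-175, -139) + p(67)) + 28207 = ((-139)² + (-1 - 1*67)) + 28207 = (19321 + (-1 - 67)) + 28207 = (19321 - 68) + 28207 = 19253 + 28207 = 47460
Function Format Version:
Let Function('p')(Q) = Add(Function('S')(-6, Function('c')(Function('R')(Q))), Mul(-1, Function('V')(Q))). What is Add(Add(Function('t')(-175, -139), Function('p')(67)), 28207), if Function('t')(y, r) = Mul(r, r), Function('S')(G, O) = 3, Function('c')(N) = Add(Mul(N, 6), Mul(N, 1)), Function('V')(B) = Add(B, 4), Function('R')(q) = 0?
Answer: 47460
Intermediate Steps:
Function('V')(B) = Add(4, B)
Function('c')(N) = Mul(7, N) (Function('c')(N) = Add(Mul(6, N), N) = Mul(7, N))
Function('t')(y, r) = Pow(r, 2)
Function('p')(Q) = Add(-1, Mul(-1, Q)) (Function('p')(Q) = Add(3, Mul(-1, Add(4, Q))) = Add(3, Add(-4, Mul(-1, Q))) = Add(-1, Mul(-1, Q)))
Add(Add(Function('t')(-175, -139), Function('p')(67)), 28207) = Add(Add(Pow(-139, 2), Add(-1, Mul(-1, 67))), 28207) = Add(Add(19321, Add(-1, -67)), 28207) = Add(Add(19321, -68), 28207) = Add(19253, 28207) = 47460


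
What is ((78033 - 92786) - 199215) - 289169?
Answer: -503137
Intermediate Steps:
((78033 - 92786) - 199215) - 289169 = (-14753 - 199215) - 289169 = -213968 - 289169 = -503137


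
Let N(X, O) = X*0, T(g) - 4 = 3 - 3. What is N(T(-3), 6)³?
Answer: 0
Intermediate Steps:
T(g) = 4 (T(g) = 4 + (3 - 3) = 4 + 0 = 4)
N(X, O) = 0
N(T(-3), 6)³ = 0³ = 0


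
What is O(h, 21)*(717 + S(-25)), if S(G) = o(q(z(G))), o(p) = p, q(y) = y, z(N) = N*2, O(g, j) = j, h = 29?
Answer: 14007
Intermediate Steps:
z(N) = 2*N
S(G) = 2*G
O(h, 21)*(717 + S(-25)) = 21*(717 + 2*(-25)) = 21*(717 - 50) = 21*667 = 14007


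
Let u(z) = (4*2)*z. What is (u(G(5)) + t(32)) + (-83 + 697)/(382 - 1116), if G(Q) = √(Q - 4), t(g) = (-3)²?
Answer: 5932/367 ≈ 16.163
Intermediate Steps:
t(g) = 9
G(Q) = √(-4 + Q)
u(z) = 8*z
(u(G(5)) + t(32)) + (-83 + 697)/(382 - 1116) = (8*√(-4 + 5) + 9) + (-83 + 697)/(382 - 1116) = (8*√1 + 9) + 614/(-734) = (8*1 + 9) + 614*(-1/734) = (8 + 9) - 307/367 = 17 - 307/367 = 5932/367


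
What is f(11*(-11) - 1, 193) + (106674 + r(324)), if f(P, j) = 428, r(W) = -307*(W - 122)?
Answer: 45088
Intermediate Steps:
r(W) = 37454 - 307*W (r(W) = -307*(-122 + W) = 37454 - 307*W)
f(11*(-11) - 1, 193) + (106674 + r(324)) = 428 + (106674 + (37454 - 307*324)) = 428 + (106674 + (37454 - 99468)) = 428 + (106674 - 62014) = 428 + 44660 = 45088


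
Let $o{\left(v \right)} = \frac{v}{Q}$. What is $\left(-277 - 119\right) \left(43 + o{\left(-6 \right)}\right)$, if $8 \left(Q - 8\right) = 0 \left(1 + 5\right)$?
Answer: $-16731$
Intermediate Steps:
$Q = 8$ ($Q = 8 + \frac{0 \left(1 + 5\right)}{8} = 8 + \frac{0 \cdot 6}{8} = 8 + \frac{1}{8} \cdot 0 = 8 + 0 = 8$)
$o{\left(v \right)} = \frac{v}{8}$
$\left(-277 - 119\right) \left(43 + o{\left(-6 \right)}\right) = \left(-277 - 119\right) \left(43 + \frac{1}{8} \left(-6\right)\right) = - 396 \left(43 - \frac{3}{4}\right) = \left(-396\right) \frac{169}{4} = -16731$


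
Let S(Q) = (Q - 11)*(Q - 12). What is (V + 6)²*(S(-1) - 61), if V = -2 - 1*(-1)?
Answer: 2375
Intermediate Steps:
V = -1 (V = -2 + 1 = -1)
S(Q) = (-12 + Q)*(-11 + Q) (S(Q) = (-11 + Q)*(-12 + Q) = (-12 + Q)*(-11 + Q))
(V + 6)²*(S(-1) - 61) = (-1 + 6)²*((132 + (-1)² - 23*(-1)) - 61) = 5²*((132 + 1 + 23) - 61) = 25*(156 - 61) = 25*95 = 2375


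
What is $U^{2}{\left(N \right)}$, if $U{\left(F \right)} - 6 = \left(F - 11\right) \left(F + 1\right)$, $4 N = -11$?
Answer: $\frac{231361}{256} \approx 903.75$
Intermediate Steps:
$N = - \frac{11}{4}$ ($N = \frac{1}{4} \left(-11\right) = - \frac{11}{4} \approx -2.75$)
$U{\left(F \right)} = 6 + \left(1 + F\right) \left(-11 + F\right)$ ($U{\left(F \right)} = 6 + \left(F - 11\right) \left(F + 1\right) = 6 + \left(-11 + F\right) \left(1 + F\right) = 6 + \left(1 + F\right) \left(-11 + F\right)$)
$U^{2}{\left(N \right)} = \left(-5 + \left(- \frac{11}{4}\right)^{2} - - \frac{55}{2}\right)^{2} = \left(-5 + \frac{121}{16} + \frac{55}{2}\right)^{2} = \left(\frac{481}{16}\right)^{2} = \frac{231361}{256}$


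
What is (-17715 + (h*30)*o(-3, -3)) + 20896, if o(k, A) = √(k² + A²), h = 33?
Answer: 3181 + 2970*√2 ≈ 7381.2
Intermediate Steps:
o(k, A) = √(A² + k²)
(-17715 + (h*30)*o(-3, -3)) + 20896 = (-17715 + (33*30)*√((-3)² + (-3)²)) + 20896 = (-17715 + 990*√(9 + 9)) + 20896 = (-17715 + 990*√18) + 20896 = (-17715 + 990*(3*√2)) + 20896 = (-17715 + 2970*√2) + 20896 = 3181 + 2970*√2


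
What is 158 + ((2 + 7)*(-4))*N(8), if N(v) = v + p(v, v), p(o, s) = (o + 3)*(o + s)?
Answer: -6466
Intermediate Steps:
p(o, s) = (3 + o)*(o + s)
N(v) = 2*v**2 + 7*v (N(v) = v + (v**2 + 3*v + 3*v + v*v) = v + (v**2 + 3*v + 3*v + v**2) = v + (2*v**2 + 6*v) = 2*v**2 + 7*v)
158 + ((2 + 7)*(-4))*N(8) = 158 + ((2 + 7)*(-4))*(8*(7 + 2*8)) = 158 + (9*(-4))*(8*(7 + 16)) = 158 - 288*23 = 158 - 36*184 = 158 - 6624 = -6466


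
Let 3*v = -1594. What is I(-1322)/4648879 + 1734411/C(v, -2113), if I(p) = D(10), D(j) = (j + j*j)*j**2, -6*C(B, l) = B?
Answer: 72567610644421/3705156563 ≈ 19586.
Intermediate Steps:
v = -1594/3 (v = (1/3)*(-1594) = -1594/3 ≈ -531.33)
C(B, l) = -B/6
D(j) = j**2*(j + j**2) (D(j) = (j + j**2)*j**2 = j**2*(j + j**2))
I(p) = 11000 (I(p) = 10**3*(1 + 10) = 1000*11 = 11000)
I(-1322)/4648879 + 1734411/C(v, -2113) = 11000/4648879 + 1734411/((-1/6*(-1594/3))) = 11000*(1/4648879) + 1734411/(797/9) = 11000/4648879 + 1734411*(9/797) = 11000/4648879 + 15609699/797 = 72567610644421/3705156563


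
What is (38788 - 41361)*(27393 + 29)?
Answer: -70556806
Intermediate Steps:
(38788 - 41361)*(27393 + 29) = -2573*27422 = -70556806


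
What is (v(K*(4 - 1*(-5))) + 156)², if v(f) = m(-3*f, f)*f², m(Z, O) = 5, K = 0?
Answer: 24336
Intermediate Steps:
v(f) = 5*f²
(v(K*(4 - 1*(-5))) + 156)² = (5*(0*(4 - 1*(-5)))² + 156)² = (5*(0*(4 + 5))² + 156)² = (5*(0*9)² + 156)² = (5*0² + 156)² = (5*0 + 156)² = (0 + 156)² = 156² = 24336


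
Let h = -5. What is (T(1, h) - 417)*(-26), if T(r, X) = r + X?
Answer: 10946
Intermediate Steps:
T(r, X) = X + r
(T(1, h) - 417)*(-26) = ((-5 + 1) - 417)*(-26) = (-4 - 417)*(-26) = -421*(-26) = 10946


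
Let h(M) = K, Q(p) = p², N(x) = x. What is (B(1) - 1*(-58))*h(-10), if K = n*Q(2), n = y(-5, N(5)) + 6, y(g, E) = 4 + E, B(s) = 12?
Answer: 4200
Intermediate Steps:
n = 15 (n = (4 + 5) + 6 = 9 + 6 = 15)
K = 60 (K = 15*2² = 15*4 = 60)
h(M) = 60
(B(1) - 1*(-58))*h(-10) = (12 - 1*(-58))*60 = (12 + 58)*60 = 70*60 = 4200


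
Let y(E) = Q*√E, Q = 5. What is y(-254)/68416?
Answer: 5*I*√254/68416 ≈ 0.0011647*I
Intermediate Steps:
y(E) = 5*√E
y(-254)/68416 = (5*√(-254))/68416 = (5*(I*√254))*(1/68416) = (5*I*√254)*(1/68416) = 5*I*√254/68416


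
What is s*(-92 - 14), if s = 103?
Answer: -10918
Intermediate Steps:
s*(-92 - 14) = 103*(-92 - 14) = 103*(-106) = -10918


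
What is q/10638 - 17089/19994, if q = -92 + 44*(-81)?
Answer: -127445423/106348086 ≈ -1.1984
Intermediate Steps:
q = -3656 (q = -92 - 3564 = -3656)
q/10638 - 17089/19994 = -3656/10638 - 17089/19994 = -3656*1/10638 - 17089*1/19994 = -1828/5319 - 17089/19994 = -127445423/106348086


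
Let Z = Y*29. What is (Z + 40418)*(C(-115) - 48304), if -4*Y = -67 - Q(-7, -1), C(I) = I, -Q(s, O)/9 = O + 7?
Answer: -7846250531/4 ≈ -1.9616e+9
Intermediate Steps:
Q(s, O) = -63 - 9*O (Q(s, O) = -9*(O + 7) = -9*(7 + O) = -63 - 9*O)
Y = 13/4 (Y = -(-67 - (-63 - 9*(-1)))/4 = -(-67 - (-63 + 9))/4 = -(-67 - 1*(-54))/4 = -(-67 + 54)/4 = -¼*(-13) = 13/4 ≈ 3.2500)
Z = 377/4 (Z = (13/4)*29 = 377/4 ≈ 94.250)
(Z + 40418)*(C(-115) - 48304) = (377/4 + 40418)*(-115 - 48304) = (162049/4)*(-48419) = -7846250531/4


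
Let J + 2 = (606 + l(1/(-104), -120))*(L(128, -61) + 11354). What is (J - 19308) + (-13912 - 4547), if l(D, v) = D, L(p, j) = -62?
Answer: 176931935/26 ≈ 6.8051e+6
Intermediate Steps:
J = 177913877/26 (J = -2 + (606 + 1/(-104))*(-62 + 11354) = -2 + (606 - 1/104)*11292 = -2 + (63023/104)*11292 = -2 + 177913929/26 = 177913877/26 ≈ 6.8428e+6)
(J - 19308) + (-13912 - 4547) = (177913877/26 - 19308) + (-13912 - 4547) = 177411869/26 - 18459 = 176931935/26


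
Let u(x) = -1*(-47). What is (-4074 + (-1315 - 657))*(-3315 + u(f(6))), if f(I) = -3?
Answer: 19758328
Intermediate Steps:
u(x) = 47
(-4074 + (-1315 - 657))*(-3315 + u(f(6))) = (-4074 + (-1315 - 657))*(-3315 + 47) = (-4074 - 1972)*(-3268) = -6046*(-3268) = 19758328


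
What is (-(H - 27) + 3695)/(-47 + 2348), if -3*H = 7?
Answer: 11173/6903 ≈ 1.6186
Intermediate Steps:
H = -7/3 (H = -1/3*7 = -7/3 ≈ -2.3333)
(-(H - 27) + 3695)/(-47 + 2348) = (-(-7/3 - 27) + 3695)/(-47 + 2348) = (-1*(-88/3) + 3695)/2301 = (88/3 + 3695)*(1/2301) = (11173/3)*(1/2301) = 11173/6903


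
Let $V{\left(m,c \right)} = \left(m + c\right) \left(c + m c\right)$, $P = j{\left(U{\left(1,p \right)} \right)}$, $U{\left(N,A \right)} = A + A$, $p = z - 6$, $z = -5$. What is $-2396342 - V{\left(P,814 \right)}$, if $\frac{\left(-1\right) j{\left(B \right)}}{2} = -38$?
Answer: $-58179762$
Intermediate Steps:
$p = -11$ ($p = -5 - 6 = -11$)
$U{\left(N,A \right)} = 2 A$
$j{\left(B \right)} = 76$ ($j{\left(B \right)} = \left(-2\right) \left(-38\right) = 76$)
$P = 76$
$V{\left(m,c \right)} = \left(c + m\right) \left(c + c m\right)$
$-2396342 - V{\left(P,814 \right)} = -2396342 - 814 \left(814 + 76 + 76^{2} + 814 \cdot 76\right) = -2396342 - 814 \left(814 + 76 + 5776 + 61864\right) = -2396342 - 814 \cdot 68530 = -2396342 - 55783420 = -58179762$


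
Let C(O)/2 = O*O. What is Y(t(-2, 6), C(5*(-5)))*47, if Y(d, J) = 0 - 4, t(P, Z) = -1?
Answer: -188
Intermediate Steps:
C(O) = 2*O**2 (C(O) = 2*(O*O) = 2*O**2)
Y(d, J) = -4
Y(t(-2, 6), C(5*(-5)))*47 = -4*47 = -188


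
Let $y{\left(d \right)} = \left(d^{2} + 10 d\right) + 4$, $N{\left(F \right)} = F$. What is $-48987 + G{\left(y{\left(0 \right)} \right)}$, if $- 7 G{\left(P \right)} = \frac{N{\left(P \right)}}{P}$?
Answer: $- \frac{342910}{7} \approx -48987.0$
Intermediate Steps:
$y{\left(d \right)} = 4 + d^{2} + 10 d$
$G{\left(P \right)} = - \frac{1}{7}$ ($G{\left(P \right)} = - \frac{P \frac{1}{P}}{7} = \left(- \frac{1}{7}\right) 1 = - \frac{1}{7}$)
$-48987 + G{\left(y{\left(0 \right)} \right)} = -48987 - \frac{1}{7} = - \frac{342910}{7}$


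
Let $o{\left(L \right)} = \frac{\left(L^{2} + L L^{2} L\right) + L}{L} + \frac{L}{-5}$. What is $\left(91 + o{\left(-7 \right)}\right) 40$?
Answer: $-10264$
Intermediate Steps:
$o{\left(L \right)} = - \frac{L}{5} + \frac{L + L^{2} + L^{4}}{L}$ ($o{\left(L \right)} = \frac{\left(L^{2} + L^{3} L\right) + L}{L} + L \left(- \frac{1}{5}\right) = \frac{\left(L^{2} + L^{4}\right) + L}{L} - \frac{L}{5} = \frac{L + L^{2} + L^{4}}{L} - \frac{L}{5} = - \frac{L}{5} + \frac{L + L^{2} + L^{4}}{L}$)
$\left(91 + o{\left(-7 \right)}\right) 40 = \left(91 + \left(1 + \left(-7\right)^{3} + \frac{4}{5} \left(-7\right)\right)\right) 40 = \left(91 - \frac{1738}{5}\right) 40 = \left(- \frac{1283}{5}\right) 40 = -10264$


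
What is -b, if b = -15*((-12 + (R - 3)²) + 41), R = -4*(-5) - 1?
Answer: 4275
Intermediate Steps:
R = 19 (R = 20 - 1 = 19)
b = -4275 (b = -15*((-12 + (19 - 3)²) + 41) = -15*((-12 + 16²) + 41) = -15*((-12 + 256) + 41) = -15*(244 + 41) = -15*285 = -4275)
-b = -1*(-4275) = 4275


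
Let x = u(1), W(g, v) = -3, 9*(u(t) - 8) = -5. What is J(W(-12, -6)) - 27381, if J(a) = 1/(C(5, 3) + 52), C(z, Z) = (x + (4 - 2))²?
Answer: -313156416/11437 ≈ -27381.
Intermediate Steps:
u(t) = 67/9 (u(t) = 8 + (⅑)*(-5) = 8 - 5/9 = 67/9)
x = 67/9 ≈ 7.4444
C(z, Z) = 7225/81 (C(z, Z) = (67/9 + (4 - 2))² = (67/9 + 2)² = (85/9)² = 7225/81)
J(a) = 81/11437 (J(a) = 1/(7225/81 + 52) = 1/(11437/81) = 81/11437)
J(W(-12, -6)) - 27381 = 81/11437 - 27381 = -313156416/11437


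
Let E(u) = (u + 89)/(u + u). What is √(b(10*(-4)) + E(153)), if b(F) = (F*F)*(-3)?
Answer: I*√12482743/51 ≈ 69.276*I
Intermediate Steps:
b(F) = -3*F² (b(F) = F²*(-3) = -3*F²)
E(u) = (89 + u)/(2*u) (E(u) = (89 + u)/((2*u)) = (89 + u)*(1/(2*u)) = (89 + u)/(2*u))
√(b(10*(-4)) + E(153)) = √(-3*(10*(-4))² + (½)*(89 + 153)/153) = √(-3*(-40)² + (½)*(1/153)*242) = √(-3*1600 + 121/153) = √(-4800 + 121/153) = √(-734279/153) = I*√12482743/51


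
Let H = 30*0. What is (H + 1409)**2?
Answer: 1985281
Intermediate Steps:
H = 0
(H + 1409)**2 = (0 + 1409)**2 = 1409**2 = 1985281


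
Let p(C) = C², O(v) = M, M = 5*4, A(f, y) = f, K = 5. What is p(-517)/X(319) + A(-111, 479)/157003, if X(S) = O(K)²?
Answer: 41965130467/62801200 ≈ 668.22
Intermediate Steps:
M = 20
O(v) = 20
X(S) = 400 (X(S) = 20² = 400)
p(-517)/X(319) + A(-111, 479)/157003 = (-517)²/400 - 111/157003 = 267289*(1/400) - 111*1/157003 = 267289/400 - 111/157003 = 41965130467/62801200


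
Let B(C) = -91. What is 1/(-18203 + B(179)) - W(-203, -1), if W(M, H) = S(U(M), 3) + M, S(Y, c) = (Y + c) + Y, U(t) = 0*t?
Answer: 3658799/18294 ≈ 200.00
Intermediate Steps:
U(t) = 0
S(Y, c) = c + 2*Y
W(M, H) = 3 + M (W(M, H) = (3 + 2*0) + M = (3 + 0) + M = 3 + M)
1/(-18203 + B(179)) - W(-203, -1) = 1/(-18203 - 91) - (3 - 203) = 1/(-18294) - 1*(-200) = -1/18294 + 200 = 3658799/18294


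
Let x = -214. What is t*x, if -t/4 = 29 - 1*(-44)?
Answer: 62488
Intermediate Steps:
t = -292 (t = -4*(29 - 1*(-44)) = -4*(29 + 44) = -4*73 = -292)
t*x = -292*(-214) = 62488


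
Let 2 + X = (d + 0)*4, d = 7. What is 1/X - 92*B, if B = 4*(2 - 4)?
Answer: 19137/26 ≈ 736.04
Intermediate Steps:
X = 26 (X = -2 + (7 + 0)*4 = -2 + 7*4 = -2 + 28 = 26)
B = -8 (B = 4*(-2) = -8)
1/X - 92*B = 1/26 - 92*(-8) = 1/26 + 736 = 19137/26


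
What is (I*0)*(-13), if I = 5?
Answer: 0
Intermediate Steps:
(I*0)*(-13) = (5*0)*(-13) = 0*(-13) = 0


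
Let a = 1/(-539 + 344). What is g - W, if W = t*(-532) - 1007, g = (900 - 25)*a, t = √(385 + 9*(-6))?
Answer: 39098/39 + 532*√331 ≈ 10681.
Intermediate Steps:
t = √331 (t = √(385 - 54) = √331 ≈ 18.193)
a = -1/195 (a = 1/(-195) = -1/195 ≈ -0.0051282)
g = -175/39 (g = (900 - 25)*(-1/195) = 875*(-1/195) = -175/39 ≈ -4.4872)
W = -1007 - 532*√331 (W = √331*(-532) - 1007 = -532*√331 - 1007 = -1007 - 532*√331 ≈ -10686.)
g - W = -175/39 - (-1007 - 532*√331) = -175/39 + (1007 + 532*√331) = 39098/39 + 532*√331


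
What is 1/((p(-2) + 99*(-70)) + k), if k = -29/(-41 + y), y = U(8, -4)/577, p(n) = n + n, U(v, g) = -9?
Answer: -23666/164083311 ≈ -0.00014423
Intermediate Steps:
p(n) = 2*n
y = -9/577 ≈ -0.015598
k = 16733/23666 (k = -29/(-41 - 9/577) = -29/(-23666/577) = -577/23666*(-29) = 16733/23666 ≈ 0.70705)
1/((p(-2) + 99*(-70)) + k) = 1/((2*(-2) + 99*(-70)) + 16733/23666) = 1/((-4 - 6930) + 16733/23666) = 1/(-6934 + 16733/23666) = 1/(-164083311/23666) = -23666/164083311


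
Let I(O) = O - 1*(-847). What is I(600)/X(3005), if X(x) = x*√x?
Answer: 1447*√3005/9030025 ≈ 0.0087842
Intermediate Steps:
X(x) = x^(3/2)
I(O) = 847 + O (I(O) = O + 847 = 847 + O)
I(600)/X(3005) = (847 + 600)/(3005^(3/2)) = 1447/((3005*√3005)) = 1447*(√3005/9030025) = 1447*√3005/9030025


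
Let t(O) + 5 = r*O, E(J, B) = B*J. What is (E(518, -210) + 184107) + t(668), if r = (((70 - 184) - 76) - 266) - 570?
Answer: -610046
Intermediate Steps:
r = -1026 (r = ((-114 - 76) - 266) - 570 = (-190 - 266) - 570 = -456 - 570 = -1026)
t(O) = -5 - 1026*O
(E(518, -210) + 184107) + t(668) = (-210*518 + 184107) + (-5 - 1026*668) = (-108780 + 184107) + (-5 - 685368) = 75327 - 685373 = -610046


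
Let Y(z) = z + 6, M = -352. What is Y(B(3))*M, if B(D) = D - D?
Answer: -2112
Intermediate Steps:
B(D) = 0
Y(z) = 6 + z
Y(B(3))*M = (6 + 0)*(-352) = 6*(-352) = -2112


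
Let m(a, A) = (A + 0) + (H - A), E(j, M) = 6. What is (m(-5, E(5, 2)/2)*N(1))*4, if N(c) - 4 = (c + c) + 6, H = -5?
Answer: -240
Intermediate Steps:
N(c) = 10 + 2*c (N(c) = 4 + ((c + c) + 6) = 4 + (2*c + 6) = 4 + (6 + 2*c) = 10 + 2*c)
m(a, A) = -5 (m(a, A) = (A + 0) + (-5 - A) = A + (-5 - A) = -5)
(m(-5, E(5, 2)/2)*N(1))*4 = -5*(10 + 2*1)*4 = -5*(10 + 2)*4 = -5*12*4 = -60*4 = -240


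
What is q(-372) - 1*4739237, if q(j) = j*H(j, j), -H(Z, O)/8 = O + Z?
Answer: -6953381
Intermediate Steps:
H(Z, O) = -8*O - 8*Z (H(Z, O) = -8*(O + Z) = -8*O - 8*Z)
q(j) = -16*j² (q(j) = j*(-8*j - 8*j) = j*(-16*j) = -16*j²)
q(-372) - 1*4739237 = -16*(-372)² - 1*4739237 = -16*138384 - 4739237 = -2214144 - 4739237 = -6953381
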